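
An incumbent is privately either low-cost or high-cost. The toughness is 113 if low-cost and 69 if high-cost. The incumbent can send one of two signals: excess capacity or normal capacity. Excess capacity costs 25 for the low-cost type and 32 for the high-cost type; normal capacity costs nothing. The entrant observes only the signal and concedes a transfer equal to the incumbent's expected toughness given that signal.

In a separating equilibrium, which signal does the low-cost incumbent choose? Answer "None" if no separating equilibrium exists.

Try low-cost → excess capacity, high-cost → normal capacity:
  If types separate, excess capacity earns payment 113 and normal capacity earns 69.
  Low-cost: excess capacity gives 113 − 25 = 88; normal capacity gives 69 − 0 = 69. No deviation. ✓
  High-cost: normal capacity gives 69 − 0 = 69; excess capacity gives 113 − 32 = 81. Would deviate. ✗
Try low-cost → normal capacity, high-cost → excess capacity:
  If types separate, normal capacity earns payment 113 and excess capacity earns 69.
  Low-cost: normal capacity gives 113 − 0 = 113; excess capacity gives 69 − 25 = 44. No deviation. ✓
  High-cost: excess capacity gives 69 − 32 = 37; normal capacity gives 113 − 0 = 113. Would deviate. ✗
Neither assignment is incentive-compatible.

None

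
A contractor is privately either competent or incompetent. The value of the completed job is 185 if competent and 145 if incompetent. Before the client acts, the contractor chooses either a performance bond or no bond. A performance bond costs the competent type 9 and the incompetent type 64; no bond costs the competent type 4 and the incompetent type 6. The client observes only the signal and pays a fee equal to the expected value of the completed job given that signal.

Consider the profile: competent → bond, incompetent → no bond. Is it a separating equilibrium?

If types separate, bond earns payment 185 and no bond earns 145.
Competent: bond gives 185 − 9 = 176; no bond gives 145 − 4 = 141. No deviation. ✓
Incompetent: no bond gives 145 − 6 = 139; bond gives 185 − 64 = 121. No deviation. ✓
Neither type gains from mimicking the other.

Yes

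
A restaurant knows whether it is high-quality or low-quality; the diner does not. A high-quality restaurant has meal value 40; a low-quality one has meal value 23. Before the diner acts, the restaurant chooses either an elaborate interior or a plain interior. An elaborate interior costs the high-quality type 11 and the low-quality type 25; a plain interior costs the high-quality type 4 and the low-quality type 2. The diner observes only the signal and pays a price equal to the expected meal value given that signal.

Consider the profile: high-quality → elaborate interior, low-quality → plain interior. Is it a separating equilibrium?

Under separation the diner infers type exactly: elaborate interior → high-quality (pays 40), plain interior → low-quality (pays 23).
High-quality: elaborate interior gives 40 − 11 = 29; plain interior gives 23 − 4 = 19. No deviation. ✓
Low-quality: plain interior gives 23 − 2 = 21; elaborate interior gives 40 − 25 = 15. No deviation. ✓
Neither type gains from mimicking the other.

Yes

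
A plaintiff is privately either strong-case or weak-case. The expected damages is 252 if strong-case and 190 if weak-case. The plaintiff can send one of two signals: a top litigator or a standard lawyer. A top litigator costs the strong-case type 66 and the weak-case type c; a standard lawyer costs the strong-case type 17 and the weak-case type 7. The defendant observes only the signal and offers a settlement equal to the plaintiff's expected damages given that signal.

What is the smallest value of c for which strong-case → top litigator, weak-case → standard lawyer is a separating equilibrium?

Under separation: top litigator → strong-case (pays 252); standard lawyer → weak-case (pays 190).
Strong-case: 252 − 66 = 186 ≥ 190 − 17 = 173. Holds regardless of c. ✓
Weak-case: 190 − 7 ≥ 252 − c, so c ≥ 252 − 183 = 69.

69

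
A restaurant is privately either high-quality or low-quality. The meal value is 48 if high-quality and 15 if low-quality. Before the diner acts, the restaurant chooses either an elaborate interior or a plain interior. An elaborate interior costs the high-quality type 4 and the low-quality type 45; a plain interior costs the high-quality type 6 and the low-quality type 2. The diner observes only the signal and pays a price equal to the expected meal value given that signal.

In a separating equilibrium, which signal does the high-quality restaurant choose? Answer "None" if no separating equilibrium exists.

Try high-quality → elaborate interior, low-quality → plain interior:
  If types separate, elaborate interior earns payment 48 and plain interior earns 15.
  High-quality: elaborate interior gives 48 − 4 = 44; plain interior gives 15 − 6 = 9. No deviation. ✓
  Low-quality: plain interior gives 15 − 2 = 13; elaborate interior gives 48 − 45 = 3. No deviation. ✓
Both hold — the high-quality type sends elaborate interior.

elaborate interior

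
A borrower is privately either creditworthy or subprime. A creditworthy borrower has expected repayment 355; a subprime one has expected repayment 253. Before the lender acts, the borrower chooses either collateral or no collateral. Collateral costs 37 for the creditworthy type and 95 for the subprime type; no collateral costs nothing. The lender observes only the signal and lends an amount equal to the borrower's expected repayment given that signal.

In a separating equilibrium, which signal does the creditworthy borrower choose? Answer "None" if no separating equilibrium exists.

None

Try creditworthy → collateral, subprime → no collateral:
  If types separate, collateral earns payment 355 and no collateral earns 253.
  Creditworthy: collateral gives 355 − 37 = 318; no collateral gives 253 − 0 = 253. No deviation. ✓
  Subprime: no collateral gives 253 − 0 = 253; collateral gives 355 − 95 = 260. Would deviate. ✗
Try creditworthy → no collateral, subprime → collateral:
  If types separate, no collateral earns payment 355 and collateral earns 253.
  Creditworthy: no collateral gives 355 − 0 = 355; collateral gives 253 − 37 = 216. No deviation. ✓
  Subprime: collateral gives 253 − 95 = 158; no collateral gives 355 − 0 = 355. Would deviate. ✗
Neither assignment is incentive-compatible.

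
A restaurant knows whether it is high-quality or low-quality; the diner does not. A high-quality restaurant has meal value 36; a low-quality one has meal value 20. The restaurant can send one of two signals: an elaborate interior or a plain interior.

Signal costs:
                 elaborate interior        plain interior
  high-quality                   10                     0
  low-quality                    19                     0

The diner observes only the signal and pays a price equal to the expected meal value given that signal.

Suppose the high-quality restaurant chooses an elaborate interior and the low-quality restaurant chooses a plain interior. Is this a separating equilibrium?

If types separate, elaborate interior earns payment 36 and plain interior earns 20.
High-quality: elaborate interior gives 36 − 10 = 26; plain interior gives 20 − 0 = 20. No deviation. ✓
Low-quality: plain interior gives 20 − 0 = 20; elaborate interior gives 36 − 19 = 17. No deviation. ✓
Both incentive constraints hold.

Yes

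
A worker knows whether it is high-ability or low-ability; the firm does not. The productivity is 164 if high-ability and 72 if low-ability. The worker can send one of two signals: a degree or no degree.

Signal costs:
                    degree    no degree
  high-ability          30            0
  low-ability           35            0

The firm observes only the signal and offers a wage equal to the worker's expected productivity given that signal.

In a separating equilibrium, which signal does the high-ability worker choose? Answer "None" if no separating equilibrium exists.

None

Try high-ability → degree, low-ability → no degree:
  If types separate, degree earns payment 164 and no degree earns 72.
  High-ability: degree gives 164 − 30 = 134; no degree gives 72 − 0 = 72. No deviation. ✓
  Low-ability: no degree gives 72 − 0 = 72; degree gives 164 − 35 = 129. Would deviate. ✗
Try high-ability → no degree, low-ability → degree:
  If types separate, no degree earns payment 164 and degree earns 72.
  High-ability: no degree gives 164 − 0 = 164; degree gives 72 − 30 = 42. No deviation. ✓
  Low-ability: degree gives 72 − 35 = 37; no degree gives 164 − 0 = 164. Would deviate. ✗
Neither assignment is incentive-compatible.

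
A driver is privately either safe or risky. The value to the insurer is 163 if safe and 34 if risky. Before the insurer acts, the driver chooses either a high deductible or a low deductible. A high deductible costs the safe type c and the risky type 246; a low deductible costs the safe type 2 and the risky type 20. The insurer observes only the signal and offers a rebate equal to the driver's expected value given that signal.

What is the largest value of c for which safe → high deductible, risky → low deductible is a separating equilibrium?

131

Under separation: high deductible → safe (pays 163); low deductible → risky (pays 34).
Risky: 34 − 20 = 14 ≥ 163 − 246 = -83. Holds regardless of c. ✓
Safe: 163 − c ≥ 34 − 2, so c ≤ 163 − 32 = 131.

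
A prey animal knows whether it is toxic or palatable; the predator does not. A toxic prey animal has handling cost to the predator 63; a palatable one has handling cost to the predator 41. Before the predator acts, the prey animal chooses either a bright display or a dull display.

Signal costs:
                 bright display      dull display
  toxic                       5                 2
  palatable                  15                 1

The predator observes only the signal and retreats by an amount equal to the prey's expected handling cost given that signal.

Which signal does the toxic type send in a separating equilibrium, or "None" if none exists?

Try toxic → bright display, palatable → dull display:
  If types separate, bright display earns payment 63 and dull display earns 41.
  Toxic: bright display gives 63 − 5 = 58; dull display gives 41 − 2 = 39. No deviation. ✓
  Palatable: dull display gives 41 − 1 = 40; bright display gives 63 − 15 = 48. Would deviate. ✗
Try toxic → dull display, palatable → bright display:
  If types separate, dull display earns payment 63 and bright display earns 41.
  Toxic: dull display gives 63 − 2 = 61; bright display gives 41 − 5 = 36. No deviation. ✓
  Palatable: bright display gives 41 − 15 = 26; dull display gives 63 − 1 = 62. Would deviate. ✗
Neither assignment is incentive-compatible.

None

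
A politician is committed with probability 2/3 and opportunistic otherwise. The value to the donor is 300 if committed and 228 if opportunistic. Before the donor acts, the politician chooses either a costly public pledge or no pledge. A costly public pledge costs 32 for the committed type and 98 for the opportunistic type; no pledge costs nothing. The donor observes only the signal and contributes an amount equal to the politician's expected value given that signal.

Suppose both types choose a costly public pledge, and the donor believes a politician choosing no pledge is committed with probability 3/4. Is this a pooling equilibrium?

On the equilibrium path (pledge) the donor holds the prior 2/3 and pays 2/3·300 + 1/3·228 = 276. Off-path (no pledge) belief 3/4 gives 3/4·300 + 1/4·228 = 282.
Committed: pledge gives 276 − 32 = 244; no pledge gives 282 − 0 = 282. Deviates. ✗
Opportunistic: pledge gives 276 − 98 = 178; no pledge gives 282 − 0 = 282. Deviates. ✗

No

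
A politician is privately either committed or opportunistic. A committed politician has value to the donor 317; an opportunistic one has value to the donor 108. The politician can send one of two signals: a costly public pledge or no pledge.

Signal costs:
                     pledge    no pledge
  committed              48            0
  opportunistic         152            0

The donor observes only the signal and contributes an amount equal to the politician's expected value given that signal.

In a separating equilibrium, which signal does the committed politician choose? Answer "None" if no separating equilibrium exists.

Try committed → pledge, opportunistic → no pledge:
  Under separation the donor infers type exactly: pledge → committed (pays 317), no pledge → opportunistic (pays 108).
  Committed: pledge gives 317 − 48 = 269; no pledge gives 108 − 0 = 108. No deviation. ✓
  Opportunistic: no pledge gives 108 − 0 = 108; pledge gives 317 − 152 = 165. Would deviate. ✗
Try committed → no pledge, opportunistic → pledge:
  Under separation the donor infers type exactly: no pledge → committed (pays 317), pledge → opportunistic (pays 108).
  Committed: no pledge gives 317 − 0 = 317; pledge gives 108 − 48 = 60. No deviation. ✓
  Opportunistic: pledge gives 108 − 152 = -44; no pledge gives 317 − 0 = 317. Would deviate. ✗
Neither assignment is incentive-compatible.

None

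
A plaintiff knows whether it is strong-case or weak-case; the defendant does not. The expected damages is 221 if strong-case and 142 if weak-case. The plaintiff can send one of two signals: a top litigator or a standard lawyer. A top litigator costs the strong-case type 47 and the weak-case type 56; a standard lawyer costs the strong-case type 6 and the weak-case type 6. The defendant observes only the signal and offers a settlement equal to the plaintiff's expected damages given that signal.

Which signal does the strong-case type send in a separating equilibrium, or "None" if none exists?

None

Try strong-case → top litigator, weak-case → standard lawyer:
  If types separate, top litigator earns payment 221 and standard lawyer earns 142.
  Strong-case: top litigator gives 221 − 47 = 174; standard lawyer gives 142 − 6 = 136. No deviation. ✓
  Weak-case: standard lawyer gives 142 − 6 = 136; top litigator gives 221 − 56 = 165. Would deviate. ✗
Try strong-case → standard lawyer, weak-case → top litigator:
  If types separate, standard lawyer earns payment 221 and top litigator earns 142.
  Strong-case: standard lawyer gives 221 − 6 = 215; top litigator gives 142 − 47 = 95. No deviation. ✓
  Weak-case: top litigator gives 142 − 56 = 86; standard lawyer gives 221 − 6 = 215. Would deviate. ✗
Neither assignment is incentive-compatible.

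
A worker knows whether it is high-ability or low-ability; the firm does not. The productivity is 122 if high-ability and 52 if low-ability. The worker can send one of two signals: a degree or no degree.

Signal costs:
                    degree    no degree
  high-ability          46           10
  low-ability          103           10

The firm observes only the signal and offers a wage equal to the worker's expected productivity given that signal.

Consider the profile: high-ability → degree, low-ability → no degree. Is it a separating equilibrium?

Yes

Under separation the firm infers type exactly: degree → high-ability (pays 122), no degree → low-ability (pays 52).
High-ability: degree gives 122 − 46 = 76; no degree gives 52 − 10 = 42. No deviation. ✓
Low-ability: no degree gives 52 − 10 = 42; degree gives 122 − 103 = 19. No deviation. ✓
Both incentive constraints hold.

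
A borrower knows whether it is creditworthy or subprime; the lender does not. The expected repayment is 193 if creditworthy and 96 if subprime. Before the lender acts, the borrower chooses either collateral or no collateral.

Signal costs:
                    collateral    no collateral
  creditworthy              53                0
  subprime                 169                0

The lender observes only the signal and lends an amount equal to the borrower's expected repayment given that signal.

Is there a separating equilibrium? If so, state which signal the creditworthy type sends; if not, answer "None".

collateral

Try creditworthy → collateral, subprime → no collateral:
  Under separation the lender infers type exactly: collateral → creditworthy (pays 193), no collateral → subprime (pays 96).
  Creditworthy: collateral gives 193 − 53 = 140; no collateral gives 96 − 0 = 96. No deviation. ✓
  Subprime: no collateral gives 96 − 0 = 96; collateral gives 193 − 169 = 24. No deviation. ✓
Both hold — the creditworthy type sends collateral.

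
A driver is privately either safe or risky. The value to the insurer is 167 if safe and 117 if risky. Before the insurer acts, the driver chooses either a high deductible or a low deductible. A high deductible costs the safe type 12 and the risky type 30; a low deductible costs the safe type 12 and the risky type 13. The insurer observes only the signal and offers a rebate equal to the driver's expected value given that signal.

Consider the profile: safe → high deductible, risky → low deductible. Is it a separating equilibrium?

If types separate, high deductible earns payment 167 and low deductible earns 117.
Safe: high deductible gives 167 − 12 = 155; low deductible gives 117 − 12 = 105. No deviation. ✓
Risky: low deductible gives 117 − 13 = 104; high deductible gives 167 − 30 = 137. Would deviate. ✗

No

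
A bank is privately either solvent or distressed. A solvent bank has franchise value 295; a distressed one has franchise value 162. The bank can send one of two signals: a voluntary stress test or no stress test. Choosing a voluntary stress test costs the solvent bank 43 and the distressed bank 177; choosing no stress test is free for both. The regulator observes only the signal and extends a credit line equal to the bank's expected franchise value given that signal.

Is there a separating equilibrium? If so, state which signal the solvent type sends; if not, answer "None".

stress test

Try solvent → stress test, distressed → no stress test:
  If types separate, stress test earns payment 295 and no stress test earns 162.
  Solvent: stress test gives 295 − 43 = 252; no stress test gives 162 − 0 = 162. No deviation. ✓
  Distressed: no stress test gives 162 − 0 = 162; stress test gives 295 − 177 = 118. No deviation. ✓
Both hold — the solvent type sends stress test.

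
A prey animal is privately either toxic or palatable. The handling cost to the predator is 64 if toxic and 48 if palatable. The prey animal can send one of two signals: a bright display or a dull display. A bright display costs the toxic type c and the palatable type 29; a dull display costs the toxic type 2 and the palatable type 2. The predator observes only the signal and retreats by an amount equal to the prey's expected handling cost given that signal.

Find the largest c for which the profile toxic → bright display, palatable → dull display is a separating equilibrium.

Under separation: bright display → toxic (pays 64); dull display → palatable (pays 48).
Palatable: 48 − 2 = 46 ≥ 64 − 29 = 35. Holds regardless of c. ✓
Toxic: 64 − c ≥ 48 − 2, so c ≤ 64 − 46 = 18.

18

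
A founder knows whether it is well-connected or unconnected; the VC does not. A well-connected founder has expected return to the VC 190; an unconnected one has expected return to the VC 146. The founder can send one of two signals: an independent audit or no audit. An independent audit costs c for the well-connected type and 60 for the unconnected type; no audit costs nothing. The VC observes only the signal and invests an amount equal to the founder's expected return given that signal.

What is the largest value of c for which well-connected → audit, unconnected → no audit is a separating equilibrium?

44

Under separation: audit → well-connected (pays 190); no audit → unconnected (pays 146).
Unconnected: 146 − 0 = 146 ≥ 190 − 60 = 130. Holds regardless of c. ✓
Well-connected: 190 − c ≥ 146 − 0, so c ≤ 190 − 146 = 44.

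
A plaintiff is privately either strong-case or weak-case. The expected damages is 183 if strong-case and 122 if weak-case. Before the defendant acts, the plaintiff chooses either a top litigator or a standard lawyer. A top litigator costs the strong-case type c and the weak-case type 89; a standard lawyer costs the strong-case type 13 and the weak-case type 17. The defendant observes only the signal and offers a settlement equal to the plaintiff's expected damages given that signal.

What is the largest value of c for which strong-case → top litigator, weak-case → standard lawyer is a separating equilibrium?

74

Under separation: top litigator → strong-case (pays 183); standard lawyer → weak-case (pays 122).
Weak-case: 122 − 17 = 105 ≥ 183 − 89 = 94. Holds regardless of c. ✓
Strong-case: 183 − c ≥ 122 − 13, so c ≤ 183 − 109 = 74.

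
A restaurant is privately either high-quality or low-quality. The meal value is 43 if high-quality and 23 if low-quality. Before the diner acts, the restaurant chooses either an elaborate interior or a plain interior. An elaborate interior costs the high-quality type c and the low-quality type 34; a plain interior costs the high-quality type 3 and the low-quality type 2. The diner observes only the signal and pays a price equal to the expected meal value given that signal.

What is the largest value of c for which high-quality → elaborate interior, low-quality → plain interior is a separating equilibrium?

Under separation: elaborate interior → high-quality (pays 43); plain interior → low-quality (pays 23).
Low-quality: 23 − 2 = 21 ≥ 43 − 34 = 9. Holds regardless of c. ✓
High-quality: 43 − c ≥ 23 − 3, so c ≤ 43 − 20 = 23.

23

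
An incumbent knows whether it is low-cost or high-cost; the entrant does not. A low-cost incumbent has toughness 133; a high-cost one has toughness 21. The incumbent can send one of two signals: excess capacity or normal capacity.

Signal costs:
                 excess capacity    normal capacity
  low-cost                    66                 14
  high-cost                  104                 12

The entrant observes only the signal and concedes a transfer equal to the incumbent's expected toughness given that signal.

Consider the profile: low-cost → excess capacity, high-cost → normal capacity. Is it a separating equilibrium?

If types separate, excess capacity earns payment 133 and normal capacity earns 21.
Low-cost: excess capacity gives 133 − 66 = 67; normal capacity gives 21 − 14 = 7. No deviation. ✓
High-cost: normal capacity gives 21 − 12 = 9; excess capacity gives 133 − 104 = 29. Would deviate. ✗

No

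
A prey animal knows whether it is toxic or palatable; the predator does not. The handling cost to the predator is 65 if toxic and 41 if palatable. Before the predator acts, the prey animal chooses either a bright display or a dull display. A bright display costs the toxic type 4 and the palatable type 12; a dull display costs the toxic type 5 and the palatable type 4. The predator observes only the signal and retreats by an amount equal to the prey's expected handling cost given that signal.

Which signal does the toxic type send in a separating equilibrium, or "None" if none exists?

Try toxic → bright display, palatable → dull display:
  If types separate, bright display earns payment 65 and dull display earns 41.
  Toxic: bright display gives 65 − 4 = 61; dull display gives 41 − 5 = 36. No deviation. ✓
  Palatable: dull display gives 41 − 4 = 37; bright display gives 65 − 12 = 53. Would deviate. ✗
Try toxic → dull display, palatable → bright display:
  If types separate, dull display earns payment 65 and bright display earns 41.
  Toxic: dull display gives 65 − 5 = 60; bright display gives 41 − 4 = 37. No deviation. ✓
  Palatable: bright display gives 41 − 12 = 29; dull display gives 65 − 4 = 61. Would deviate. ✗
Neither assignment is incentive-compatible.

None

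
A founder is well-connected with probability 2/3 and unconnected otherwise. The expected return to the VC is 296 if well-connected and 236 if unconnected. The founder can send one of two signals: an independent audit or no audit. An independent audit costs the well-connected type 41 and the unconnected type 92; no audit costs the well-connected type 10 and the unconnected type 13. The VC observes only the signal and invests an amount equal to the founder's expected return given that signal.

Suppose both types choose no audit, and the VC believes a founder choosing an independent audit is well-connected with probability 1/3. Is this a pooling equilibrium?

At the pooled signal (no audit) the VC holds the prior 2/3 and pays 2/3·296 + 1/3·236 = 276. Off-path (audit) belief 1/3 gives 1/3·296 + 2/3·236 = 256.
Well-connected: no audit gives 276 − 10 = 266; audit gives 256 − 41 = 215. Stays. ✓
Unconnected: no audit gives 276 − 13 = 263; audit gives 256 − 92 = 164. Stays. ✓

Yes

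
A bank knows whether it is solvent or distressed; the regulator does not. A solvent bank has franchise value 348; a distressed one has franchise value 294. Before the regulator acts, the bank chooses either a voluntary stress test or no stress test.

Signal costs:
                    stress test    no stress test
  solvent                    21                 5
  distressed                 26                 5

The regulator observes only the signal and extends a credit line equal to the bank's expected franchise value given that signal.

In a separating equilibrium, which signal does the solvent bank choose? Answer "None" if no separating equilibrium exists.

None

Try solvent → stress test, distressed → no stress test:
  Under separation the regulator infers type exactly: stress test → solvent (pays 348), no stress test → distressed (pays 294).
  Solvent: stress test gives 348 − 21 = 327; no stress test gives 294 − 5 = 289. No deviation. ✓
  Distressed: no stress test gives 294 − 5 = 289; stress test gives 348 − 26 = 322. Would deviate. ✗
Try solvent → no stress test, distressed → stress test:
  Under separation the regulator infers type exactly: no stress test → solvent (pays 348), stress test → distressed (pays 294).
  Solvent: no stress test gives 348 − 5 = 343; stress test gives 294 − 21 = 273. No deviation. ✓
  Distressed: stress test gives 294 − 26 = 268; no stress test gives 348 − 5 = 343. Would deviate. ✗
Neither assignment is incentive-compatible.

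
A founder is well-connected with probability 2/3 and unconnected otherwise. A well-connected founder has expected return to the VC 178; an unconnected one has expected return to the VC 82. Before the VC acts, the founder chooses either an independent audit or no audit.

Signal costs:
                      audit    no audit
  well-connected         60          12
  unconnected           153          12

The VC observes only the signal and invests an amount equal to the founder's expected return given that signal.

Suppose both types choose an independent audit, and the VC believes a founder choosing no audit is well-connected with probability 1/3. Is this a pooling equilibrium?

No

On the equilibrium path (audit) the VC holds the prior 2/3 and pays 2/3·178 + 1/3·82 = 146. Off-path (no audit) belief 1/3 gives 1/3·178 + 2/3·82 = 114.
Well-connected: audit gives 146 − 60 = 86; no audit gives 114 − 12 = 102. Deviates. ✗
Unconnected: audit gives 146 − 153 = -7; no audit gives 114 − 12 = 102. Deviates. ✗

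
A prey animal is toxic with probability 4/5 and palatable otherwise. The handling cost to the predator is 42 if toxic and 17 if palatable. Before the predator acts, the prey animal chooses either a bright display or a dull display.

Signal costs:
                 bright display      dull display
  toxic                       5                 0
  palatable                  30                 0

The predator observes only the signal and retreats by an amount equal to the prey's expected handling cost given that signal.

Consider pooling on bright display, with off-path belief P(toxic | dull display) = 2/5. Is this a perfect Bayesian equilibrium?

On the equilibrium path (bright display) the predator holds the prior 4/5 and pays 4/5·42 + 1/5·17 = 37. Off-path (dull display) belief 2/5 gives 2/5·42 + 3/5·17 = 27.
Toxic: bright display gives 37 − 5 = 32; dull display gives 27 − 0 = 27. Stays. ✓
Palatable: bright display gives 37 − 30 = 7; dull display gives 27 − 0 = 27. Deviates. ✗

No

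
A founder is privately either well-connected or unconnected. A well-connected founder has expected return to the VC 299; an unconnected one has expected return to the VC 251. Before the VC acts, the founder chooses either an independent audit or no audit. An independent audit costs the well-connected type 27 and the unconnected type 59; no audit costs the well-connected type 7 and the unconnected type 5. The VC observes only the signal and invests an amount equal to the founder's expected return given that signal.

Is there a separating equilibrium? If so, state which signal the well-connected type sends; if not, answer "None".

audit

Try well-connected → audit, unconnected → no audit:
  If types separate, audit earns payment 299 and no audit earns 251.
  Well-connected: audit gives 299 − 27 = 272; no audit gives 251 − 7 = 244. No deviation. ✓
  Unconnected: no audit gives 251 − 5 = 246; audit gives 299 − 59 = 240. No deviation. ✓
Both hold — the well-connected type sends audit.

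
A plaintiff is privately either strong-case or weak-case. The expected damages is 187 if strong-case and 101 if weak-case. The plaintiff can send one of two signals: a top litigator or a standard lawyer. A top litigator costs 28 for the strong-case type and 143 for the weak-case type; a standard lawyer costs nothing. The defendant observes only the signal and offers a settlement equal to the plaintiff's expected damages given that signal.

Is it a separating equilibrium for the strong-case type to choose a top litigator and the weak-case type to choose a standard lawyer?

If types separate, top litigator earns payment 187 and standard lawyer earns 101.
Strong-case: top litigator gives 187 − 28 = 159; standard lawyer gives 101 − 0 = 101. No deviation. ✓
Weak-case: standard lawyer gives 101 − 0 = 101; top litigator gives 187 − 143 = 44. No deviation. ✓
Both incentive constraints hold.

Yes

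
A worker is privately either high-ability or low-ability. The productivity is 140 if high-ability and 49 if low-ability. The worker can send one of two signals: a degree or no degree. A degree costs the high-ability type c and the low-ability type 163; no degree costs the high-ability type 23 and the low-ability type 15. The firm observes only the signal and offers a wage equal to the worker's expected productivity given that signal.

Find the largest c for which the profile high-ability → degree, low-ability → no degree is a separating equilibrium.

Under separation: degree → high-ability (pays 140); no degree → low-ability (pays 49).
Low-ability: 49 − 15 = 34 ≥ 140 − 163 = -23. Holds regardless of c. ✓
High-ability: 140 − c ≥ 49 − 23, so c ≤ 140 − 26 = 114.

114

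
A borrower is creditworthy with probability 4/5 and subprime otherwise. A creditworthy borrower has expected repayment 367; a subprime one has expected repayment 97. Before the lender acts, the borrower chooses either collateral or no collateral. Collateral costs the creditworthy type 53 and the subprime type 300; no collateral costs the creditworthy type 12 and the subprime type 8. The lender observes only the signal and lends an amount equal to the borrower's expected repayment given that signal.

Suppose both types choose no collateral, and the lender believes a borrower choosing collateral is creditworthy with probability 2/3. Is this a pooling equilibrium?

Yes

At the pooled signal (no collateral) the lender holds the prior 4/5 and pays 4/5·367 + 1/5·97 = 313. Off-path (collateral) belief 2/3 gives 2/3·367 + 1/3·97 = 277.
Creditworthy: no collateral gives 313 − 12 = 301; collateral gives 277 − 53 = 224. Stays. ✓
Subprime: no collateral gives 313 − 8 = 305; collateral gives 277 − 300 = -23. Stays. ✓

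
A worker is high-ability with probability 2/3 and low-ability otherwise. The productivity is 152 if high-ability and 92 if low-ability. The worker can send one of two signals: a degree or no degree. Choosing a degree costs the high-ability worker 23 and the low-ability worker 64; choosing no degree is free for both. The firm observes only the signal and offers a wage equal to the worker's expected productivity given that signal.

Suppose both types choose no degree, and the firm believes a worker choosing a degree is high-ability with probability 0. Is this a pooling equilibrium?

Yes

At the pooled signal (no degree) the firm holds the prior 2/3 and pays 2/3·152 + 1/3·92 = 132. Off-path (degree) belief 0 gives 0·152 + 1·92 = 92.
High-ability: no degree gives 132 − 0 = 132; degree gives 92 − 23 = 69. Stays. ✓
Low-ability: no degree gives 132 − 0 = 132; degree gives 92 − 64 = 28. Stays. ✓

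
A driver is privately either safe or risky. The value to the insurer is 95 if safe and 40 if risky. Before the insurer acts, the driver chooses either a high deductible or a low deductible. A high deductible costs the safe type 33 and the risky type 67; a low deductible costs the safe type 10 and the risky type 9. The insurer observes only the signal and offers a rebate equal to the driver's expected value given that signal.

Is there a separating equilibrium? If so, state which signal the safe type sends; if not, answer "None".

high deductible

Try safe → high deductible, risky → low deductible:
  Under separation the insurer infers type exactly: high deductible → safe (pays 95), low deductible → risky (pays 40).
  Safe: high deductible gives 95 − 33 = 62; low deductible gives 40 − 10 = 30. No deviation. ✓
  Risky: low deductible gives 40 − 9 = 31; high deductible gives 95 − 67 = 28. No deviation. ✓
Both hold — the safe type sends high deductible.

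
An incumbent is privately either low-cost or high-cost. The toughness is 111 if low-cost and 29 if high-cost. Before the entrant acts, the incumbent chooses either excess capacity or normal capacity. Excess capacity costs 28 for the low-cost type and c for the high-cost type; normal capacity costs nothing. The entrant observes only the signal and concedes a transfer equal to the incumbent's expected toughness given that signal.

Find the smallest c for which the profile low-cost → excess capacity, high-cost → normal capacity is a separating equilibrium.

82

Under separation: excess capacity → low-cost (pays 111); normal capacity → high-cost (pays 29).
Low-cost: 111 − 28 = 83 ≥ 29 − 0 = 29. Holds regardless of c. ✓
High-cost: 29 − 0 ≥ 111 − c, so c ≥ 111 − 29 = 82.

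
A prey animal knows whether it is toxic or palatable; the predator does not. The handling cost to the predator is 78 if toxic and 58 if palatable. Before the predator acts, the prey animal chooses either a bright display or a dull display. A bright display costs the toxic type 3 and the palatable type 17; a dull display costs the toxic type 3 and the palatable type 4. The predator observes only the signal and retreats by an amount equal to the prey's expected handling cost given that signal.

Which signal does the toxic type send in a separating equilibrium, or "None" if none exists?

None

Try toxic → bright display, palatable → dull display:
  If types separate, bright display earns payment 78 and dull display earns 58.
  Toxic: bright display gives 78 − 3 = 75; dull display gives 58 − 3 = 55. No deviation. ✓
  Palatable: dull display gives 58 − 4 = 54; bright display gives 78 − 17 = 61. Would deviate. ✗
Try toxic → dull display, palatable → bright display:
  If types separate, dull display earns payment 78 and bright display earns 58.
  Toxic: dull display gives 78 − 3 = 75; bright display gives 58 − 3 = 55. No deviation. ✓
  Palatable: bright display gives 58 − 17 = 41; dull display gives 78 − 4 = 74. Would deviate. ✗
Neither assignment is incentive-compatible.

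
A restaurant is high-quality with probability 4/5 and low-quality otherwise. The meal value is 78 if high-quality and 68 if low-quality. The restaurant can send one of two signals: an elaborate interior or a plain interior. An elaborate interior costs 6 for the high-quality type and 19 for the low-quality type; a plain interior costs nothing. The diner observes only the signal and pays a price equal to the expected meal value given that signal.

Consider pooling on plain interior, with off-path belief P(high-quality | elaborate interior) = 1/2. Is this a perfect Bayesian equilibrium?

At the pooled signal (plain interior) the diner holds the prior 4/5 and pays 4/5·78 + 1/5·68 = 76. Off-path (elaborate interior) belief 1/2 gives 1/2·78 + 1/2·68 = 73.
High-quality: plain interior gives 76 − 0 = 76; elaborate interior gives 73 − 6 = 67. Stays. ✓
Low-quality: plain interior gives 76 − 0 = 76; elaborate interior gives 73 − 19 = 54. Stays. ✓

Yes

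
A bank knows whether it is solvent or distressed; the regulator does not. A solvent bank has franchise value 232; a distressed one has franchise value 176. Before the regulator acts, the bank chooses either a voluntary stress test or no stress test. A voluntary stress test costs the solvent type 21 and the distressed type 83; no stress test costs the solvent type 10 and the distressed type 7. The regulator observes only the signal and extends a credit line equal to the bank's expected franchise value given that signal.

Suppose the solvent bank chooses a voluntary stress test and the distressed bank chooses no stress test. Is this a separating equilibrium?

Under separation the regulator infers type exactly: stress test → solvent (pays 232), no stress test → distressed (pays 176).
Solvent: stress test gives 232 − 21 = 211; no stress test gives 176 − 10 = 166. No deviation. ✓
Distressed: no stress test gives 176 − 7 = 169; stress test gives 232 − 83 = 149. No deviation. ✓
Neither type gains from mimicking the other.

Yes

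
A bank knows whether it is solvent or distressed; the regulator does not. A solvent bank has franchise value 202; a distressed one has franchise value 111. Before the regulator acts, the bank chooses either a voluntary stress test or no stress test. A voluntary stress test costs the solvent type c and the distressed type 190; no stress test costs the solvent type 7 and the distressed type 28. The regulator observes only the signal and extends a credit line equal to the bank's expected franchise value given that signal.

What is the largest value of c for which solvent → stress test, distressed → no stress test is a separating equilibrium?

98

Under separation: stress test → solvent (pays 202); no stress test → distressed (pays 111).
Distressed: 111 − 28 = 83 ≥ 202 − 190 = 12. Holds regardless of c. ✓
Solvent: 202 − c ≥ 111 − 7, so c ≤ 202 − 104 = 98.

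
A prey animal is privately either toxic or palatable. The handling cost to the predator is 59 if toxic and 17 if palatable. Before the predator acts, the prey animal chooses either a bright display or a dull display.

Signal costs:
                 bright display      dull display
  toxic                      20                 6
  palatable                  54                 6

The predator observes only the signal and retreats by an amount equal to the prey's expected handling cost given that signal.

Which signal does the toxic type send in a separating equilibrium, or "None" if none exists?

Try toxic → bright display, palatable → dull display:
  Under separation the predator infers type exactly: bright display → toxic (pays 59), dull display → palatable (pays 17).
  Toxic: bright display gives 59 − 20 = 39; dull display gives 17 − 6 = 11. No deviation. ✓
  Palatable: dull display gives 17 − 6 = 11; bright display gives 59 − 54 = 5. No deviation. ✓
Both hold — the toxic type sends bright display.

bright display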